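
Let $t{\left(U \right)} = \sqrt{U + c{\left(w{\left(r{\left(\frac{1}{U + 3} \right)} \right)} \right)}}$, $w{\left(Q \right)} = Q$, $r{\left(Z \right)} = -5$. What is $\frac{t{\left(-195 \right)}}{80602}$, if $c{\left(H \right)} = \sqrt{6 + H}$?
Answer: $\frac{i \sqrt{194}}{80602} \approx 0.0001728 i$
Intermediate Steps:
$t{\left(U \right)} = \sqrt{1 + U}$ ($t{\left(U \right)} = \sqrt{U + \sqrt{6 - 5}} = \sqrt{U + \sqrt{1}} = \sqrt{U + 1} = \sqrt{1 + U}$)
$\frac{t{\left(-195 \right)}}{80602} = \frac{\sqrt{1 - 195}}{80602} = \sqrt{-194} \cdot \frac{1}{80602} = i \sqrt{194} \cdot \frac{1}{80602} = \frac{i \sqrt{194}}{80602}$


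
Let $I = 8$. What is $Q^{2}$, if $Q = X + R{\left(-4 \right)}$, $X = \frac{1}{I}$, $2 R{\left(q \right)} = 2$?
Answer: $\frac{81}{64} \approx 1.2656$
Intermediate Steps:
$R{\left(q \right)} = 1$ ($R{\left(q \right)} = \frac{1}{2} \cdot 2 = 1$)
$X = \frac{1}{8} \approx 0.125$
$Q = \frac{9}{8}$ ($Q = \frac{1}{8} + 1 = \frac{9}{8} \approx 1.125$)
$Q^{2} = \left(\frac{9}{8}\right)^{2} = \frac{81}{64}$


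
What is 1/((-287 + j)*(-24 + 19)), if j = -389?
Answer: 1/3380 ≈ 0.00029586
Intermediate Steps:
1/((-287 + j)*(-24 + 19)) = 1/((-287 - 389)*(-24 + 19)) = 1/(-676*(-5)) = -1/676*(-⅕) = 1/3380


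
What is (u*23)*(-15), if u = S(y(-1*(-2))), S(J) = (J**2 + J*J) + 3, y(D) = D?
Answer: -3795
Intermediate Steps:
S(J) = 3 + 2*J**2 (S(J) = (J**2 + J**2) + 3 = 2*J**2 + 3 = 3 + 2*J**2)
u = 11 (u = 3 + 2*(-1*(-2))**2 = 3 + 2*2**2 = 3 + 2*4 = 3 + 8 = 11)
(u*23)*(-15) = (11*23)*(-15) = 253*(-15) = -3795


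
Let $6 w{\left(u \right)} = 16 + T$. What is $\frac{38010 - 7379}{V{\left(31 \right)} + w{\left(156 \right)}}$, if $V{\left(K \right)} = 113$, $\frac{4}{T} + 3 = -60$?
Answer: $\frac{5789259}{21859} \approx 264.85$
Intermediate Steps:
$T = - \frac{4}{63}$ ($T = \frac{4}{-3 - 60} = \frac{4}{-63} = 4 \left(- \frac{1}{63}\right) = - \frac{4}{63} \approx -0.063492$)
$w{\left(u \right)} = \frac{502}{189}$ ($w{\left(u \right)} = \frac{16 - \frac{4}{63}}{6} = \frac{1}{6} \cdot \frac{1004}{63} = \frac{502}{189}$)
$\frac{38010 - 7379}{V{\left(31 \right)} + w{\left(156 \right)}} = \frac{38010 - 7379}{113 + \frac{502}{189}} = \frac{30631}{\frac{21859}{189}} = 30631 \cdot \frac{189}{21859} = \frac{5789259}{21859}$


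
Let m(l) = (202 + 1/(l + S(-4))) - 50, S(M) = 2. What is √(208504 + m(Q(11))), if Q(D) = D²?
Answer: √3156756747/123 ≈ 456.79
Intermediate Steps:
m(l) = 152 + 1/(2 + l) (m(l) = (202 + 1/(l + 2)) - 50 = (202 + 1/(2 + l)) - 50 = 152 + 1/(2 + l))
√(208504 + m(Q(11))) = √(208504 + (305 + 152*11²)/(2 + 11²)) = √(208504 + (305 + 152*121)/(2 + 121)) = √(208504 + (305 + 18392)/123) = √(208504 + (1/123)*18697) = √(208504 + 18697/123) = √(25664689/123) = √3156756747/123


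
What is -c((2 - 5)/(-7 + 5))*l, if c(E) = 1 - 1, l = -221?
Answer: 0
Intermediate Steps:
c(E) = 0
-c((2 - 5)/(-7 + 5))*l = -0*(-221) = -1*0 = 0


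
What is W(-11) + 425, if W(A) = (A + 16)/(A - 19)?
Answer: 2549/6 ≈ 424.83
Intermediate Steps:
W(A) = (16 + A)/(-19 + A)
W(-11) + 425 = (16 - 11)/(-19 - 11) + 425 = 5/(-30) + 425 = -1/30*5 + 425 = -1/6 + 425 = 2549/6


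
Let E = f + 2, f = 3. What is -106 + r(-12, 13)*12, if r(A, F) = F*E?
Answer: 674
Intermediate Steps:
E = 5 (E = 3 + 2 = 5)
r(A, F) = 5*F (r(A, F) = F*5 = 5*F)
-106 + r(-12, 13)*12 = -106 + (5*13)*12 = -106 + 65*12 = -106 + 780 = 674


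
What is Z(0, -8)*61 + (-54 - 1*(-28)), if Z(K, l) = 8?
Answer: 462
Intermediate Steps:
Z(0, -8)*61 + (-54 - 1*(-28)) = 8*61 + (-54 - 1*(-28)) = 488 + (-54 + 28) = 488 - 26 = 462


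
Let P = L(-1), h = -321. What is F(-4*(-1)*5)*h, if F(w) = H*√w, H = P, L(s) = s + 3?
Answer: -1284*√5 ≈ -2871.1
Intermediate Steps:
L(s) = 3 + s
P = 2 (P = 3 - 1 = 2)
H = 2
F(w) = 2*√w
F(-4*(-1)*5)*h = (2*√(-4*(-1)*5))*(-321) = (2*√(4*5))*(-321) = (2*√20)*(-321) = (2*(2*√5))*(-321) = (4*√5)*(-321) = -1284*√5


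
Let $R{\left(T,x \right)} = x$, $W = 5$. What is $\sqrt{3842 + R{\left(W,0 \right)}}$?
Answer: $\sqrt{3842} \approx 61.984$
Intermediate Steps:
$\sqrt{3842 + R{\left(W,0 \right)}} = \sqrt{3842 + 0} = \sqrt{3842}$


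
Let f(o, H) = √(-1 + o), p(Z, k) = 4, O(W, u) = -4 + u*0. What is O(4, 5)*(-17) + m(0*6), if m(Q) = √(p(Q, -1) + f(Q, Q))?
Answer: 68 + √(4 + I) ≈ 70.015 + 0.2481*I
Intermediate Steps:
O(W, u) = -4 (O(W, u) = -4 + 0 = -4)
m(Q) = √(4 + √(-1 + Q))
O(4, 5)*(-17) + m(0*6) = -4*(-17) + √(4 + √(-1 + 0*6)) = 68 + √(4 + √(-1 + 0)) = 68 + √(4 + √(-1)) = 68 + √(4 + I)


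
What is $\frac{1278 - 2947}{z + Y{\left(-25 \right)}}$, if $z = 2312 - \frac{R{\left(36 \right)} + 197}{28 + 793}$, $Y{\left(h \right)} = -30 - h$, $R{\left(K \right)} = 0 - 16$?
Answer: $- \frac{1370249}{1893866} \approx -0.72352$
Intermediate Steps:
$R{\left(K \right)} = -16$ ($R{\left(K \right)} = 0 - 16 = -16$)
$z = \frac{1897971}{821}$ ($z = 2312 - \frac{-16 + 197}{28 + 793} = 2312 - \frac{181}{821} = \frac{1897971}{821} \approx 2311.8$)
$\frac{1278 - 2947}{z + Y{\left(-25 \right)}} = \frac{1278 - 2947}{\frac{1897971}{821} - 5} = - \frac{1669}{\frac{1897971}{821} + \left(-30 + 25\right)} = - \frac{1669}{\frac{1897971}{821} - 5} = - \frac{1669}{\frac{1893866}{821}} = \left(-1669\right) \frac{821}{1893866} = - \frac{1370249}{1893866}$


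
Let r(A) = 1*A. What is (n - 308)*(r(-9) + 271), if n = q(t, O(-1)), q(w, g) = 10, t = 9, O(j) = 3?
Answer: -78076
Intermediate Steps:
r(A) = A
n = 10
(n - 308)*(r(-9) + 271) = (10 - 308)*(-9 + 271) = -298*262 = -78076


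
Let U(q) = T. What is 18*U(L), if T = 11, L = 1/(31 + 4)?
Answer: 198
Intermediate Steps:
L = 1/35 ≈ 0.028571
U(q) = 11
18*U(L) = 18*11 = 198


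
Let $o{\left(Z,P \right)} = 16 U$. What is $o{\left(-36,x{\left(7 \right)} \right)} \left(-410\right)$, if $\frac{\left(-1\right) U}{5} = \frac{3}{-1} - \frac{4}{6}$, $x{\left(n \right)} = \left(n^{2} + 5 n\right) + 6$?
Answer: $- \frac{360800}{3} \approx -1.2027 \cdot 10^{5}$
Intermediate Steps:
$x{\left(n \right)} = 6 + n^{2} + 5 n$
$U = \frac{55}{3}$ ($U = - 5 \left(\frac{3}{-1} - \frac{4}{6}\right) = - 5 \left(3 \left(-1\right) - \frac{2}{3}\right) = - 5 \left(-3 - \frac{2}{3}\right) = \left(-5\right) \left(- \frac{11}{3}\right) = \frac{55}{3} \approx 18.333$)
$o{\left(Z,P \right)} = \frac{880}{3}$ ($o{\left(Z,P \right)} = 16 \cdot \frac{55}{3} = \frac{880}{3}$)
$o{\left(-36,x{\left(7 \right)} \right)} \left(-410\right) = \frac{880}{3} \left(-410\right) = - \frac{360800}{3}$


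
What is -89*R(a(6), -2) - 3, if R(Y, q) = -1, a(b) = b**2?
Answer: 86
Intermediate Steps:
-89*R(a(6), -2) - 3 = -89*(-1) - 3 = 89 - 3 = 86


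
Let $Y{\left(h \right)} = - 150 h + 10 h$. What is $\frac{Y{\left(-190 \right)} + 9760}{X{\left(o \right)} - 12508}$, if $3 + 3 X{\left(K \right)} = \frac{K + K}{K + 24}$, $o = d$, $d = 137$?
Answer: $- \frac{17561880}{6041573} \approx -2.9068$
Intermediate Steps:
$o = 137$
$X{\left(K \right)} = -1 + \frac{2 K}{3 \left(24 + K\right)}$ ($X{\left(K \right)} = -1 + \frac{\left(K + K\right) \frac{1}{K + 24}}{3} = -1 + \frac{2 K \frac{1}{24 + K}}{3} = -1 + \frac{2 K}{3 \left(24 + K\right)}$)
$Y{\left(h \right)} = - 140 h$
$\frac{Y{\left(-190 \right)} + 9760}{X{\left(o \right)} - 12508} = \frac{\left(-140\right) \left(-190\right) + 9760}{\frac{-72 - 137}{3 \left(24 + 137\right)} - 12508} = \frac{26600 + 9760}{\frac{-72 - 137}{3 \cdot 161} - 12508} = \frac{36360}{\frac{1}{3} \cdot \frac{1}{161} \left(-209\right) - 12508} = \frac{36360}{- \frac{209}{483} - 12508} = \frac{36360}{- \frac{6041573}{483}} = 36360 \left(- \frac{483}{6041573}\right) = - \frac{17561880}{6041573}$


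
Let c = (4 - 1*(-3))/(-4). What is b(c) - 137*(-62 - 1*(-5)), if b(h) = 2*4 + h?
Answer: 31261/4 ≈ 7815.3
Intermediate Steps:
c = -7/4 (c = (4 + 3)*(-¼) = 7*(-¼) = -7/4 ≈ -1.7500)
b(h) = 8 + h
b(c) - 137*(-62 - 1*(-5)) = (8 - 7/4) - 137*(-62 - 1*(-5)) = 25/4 - 137*(-62 + 5) = 25/4 - 137*(-57) = 25/4 + 7809 = 31261/4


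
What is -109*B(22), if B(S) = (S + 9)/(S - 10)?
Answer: -3379/12 ≈ -281.58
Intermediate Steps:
B(S) = (9 + S)/(-10 + S)
-109*B(22) = -109*(9 + 22)/(-10 + 22) = -109*31/12 = -3379/12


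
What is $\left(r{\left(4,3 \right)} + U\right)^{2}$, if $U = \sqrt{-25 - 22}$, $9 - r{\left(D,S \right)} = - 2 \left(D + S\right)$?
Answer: $\left(23 + i \sqrt{47}\right)^{2} \approx 482.0 + 315.36 i$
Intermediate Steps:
$r{\left(D,S \right)} = 9 + 2 D + 2 S$ ($r{\left(D,S \right)} = 9 - - 2 \left(D + S\right) = 9 - \left(- 2 D - 2 S\right) = 9 + \left(2 D + 2 S\right) = 9 + 2 D + 2 S$)
$U = i \sqrt{47}$ ($U = \sqrt{-47} = i \sqrt{47} \approx 6.8557 i$)
$\left(r{\left(4,3 \right)} + U\right)^{2} = \left(\left(9 + 2 \cdot 4 + 2 \cdot 3\right) + i \sqrt{47}\right)^{2} = \left(\left(9 + 8 + 6\right) + i \sqrt{47}\right)^{2} = \left(23 + i \sqrt{47}\right)^{2}$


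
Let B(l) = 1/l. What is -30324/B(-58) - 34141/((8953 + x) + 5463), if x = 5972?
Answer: 35858217155/20388 ≈ 1.7588e+6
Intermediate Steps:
-30324/B(-58) - 34141/((8953 + x) + 5463) = -30324/(1/(-58)) - 34141/((8953 + 5972) + 5463) = -30324/(-1/58) - 34141/(14925 + 5463) = -30324*(-58) - 34141/20388 = 1758792 - 34141*1/20388 = 1758792 - 34141/20388 = 35858217155/20388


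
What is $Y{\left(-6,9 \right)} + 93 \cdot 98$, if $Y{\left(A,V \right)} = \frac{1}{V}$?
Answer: $\frac{82027}{9} \approx 9114.1$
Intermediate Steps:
$Y{\left(-6,9 \right)} + 93 \cdot 98 = \frac{1}{9} + 93 \cdot 98 = \frac{1}{9} + 9114 = \frac{82027}{9}$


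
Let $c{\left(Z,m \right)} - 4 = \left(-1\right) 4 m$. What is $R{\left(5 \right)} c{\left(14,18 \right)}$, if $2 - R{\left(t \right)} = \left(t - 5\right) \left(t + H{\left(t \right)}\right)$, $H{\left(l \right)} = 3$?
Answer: $-136$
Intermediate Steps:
$c{\left(Z,m \right)} = 4 - 4 m$ ($c{\left(Z,m \right)} = 4 + \left(-1\right) 4 m = 4 - 4 m$)
$R{\left(t \right)} = 2 - \left(-5 + t\right) \left(3 + t\right)$ ($R{\left(t \right)} = 2 - \left(t - 5\right) \left(t + 3\right) = 2 - \left(-5 + t\right) \left(3 + t\right)$)
$R{\left(5 \right)} c{\left(14,18 \right)} = \left(17 - 5^{2} + 2 \cdot 5\right) \left(4 - 72\right) = \left(17 - 25 + 10\right) \left(4 - 72\right) = \left(17 - 25 + 10\right) \left(-68\right) = 2 \left(-68\right) = -136$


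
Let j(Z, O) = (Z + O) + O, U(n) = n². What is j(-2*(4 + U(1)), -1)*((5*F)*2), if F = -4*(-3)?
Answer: -1440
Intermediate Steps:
j(Z, O) = Z + 2*O (j(Z, O) = (O + Z) + O = Z + 2*O)
F = 12
j(-2*(4 + U(1)), -1)*((5*F)*2) = (-2*(4 + 1²) + 2*(-1))*((5*12)*2) = (-2*(4 + 1) - 2)*(60*2) = (-2*5 - 2)*120 = (-10 - 2)*120 = -12*120 = -1440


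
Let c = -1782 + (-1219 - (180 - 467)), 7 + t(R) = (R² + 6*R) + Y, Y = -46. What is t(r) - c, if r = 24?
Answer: 3381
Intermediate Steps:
t(R) = -53 + R² + 6*R (t(R) = -7 + ((R² + 6*R) - 46) = -7 + (-46 + R² + 6*R) = -53 + R² + 6*R)
c = -2714 (c = -1782 + (-1219 - 1*(-287)) = -1782 + (-1219 + 287) = -1782 - 932 = -2714)
t(r) - c = (-53 + 24² + 6*24) - 1*(-2714) = (-53 + 576 + 144) + 2714 = 667 + 2714 = 3381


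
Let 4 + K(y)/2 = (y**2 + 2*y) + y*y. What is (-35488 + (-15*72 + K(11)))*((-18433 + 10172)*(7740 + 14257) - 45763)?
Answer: 6552191903040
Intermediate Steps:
K(y) = -8 + 4*y + 4*y**2 (K(y) = -8 + 2*((y**2 + 2*y) + y*y) = -8 + 2*((y**2 + 2*y) + y**2) = -8 + 2*(2*y + 2*y**2) = -8 + (4*y + 4*y**2) = -8 + 4*y + 4*y**2)
(-35488 + (-15*72 + K(11)))*((-18433 + 10172)*(7740 + 14257) - 45763) = (-35488 + (-15*72 + (-8 + 4*11 + 4*11**2)))*((-18433 + 10172)*(7740 + 14257) - 45763) = (-35488 + (-1080 + (-8 + 44 + 4*121)))*(-8261*21997 - 45763) = (-35488 + (-1080 + (-8 + 44 + 484)))*(-181717217 - 45763) = (-35488 + (-1080 + 520))*(-181762980) = (-35488 - 560)*(-181762980) = -36048*(-181762980) = 6552191903040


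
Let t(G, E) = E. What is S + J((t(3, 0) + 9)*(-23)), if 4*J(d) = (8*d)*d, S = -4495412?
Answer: -4409714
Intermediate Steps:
J(d) = 2*d² (J(d) = ((8*d)*d)/4 = (8*d²)/4 = 2*d²)
S + J((t(3, 0) + 9)*(-23)) = -4495412 + 2*((0 + 9)*(-23))² = -4495412 + 2*(9*(-23))² = -4495412 + 2*(-207)² = -4495412 + 2*42849 = -4495412 + 85698 = -4409714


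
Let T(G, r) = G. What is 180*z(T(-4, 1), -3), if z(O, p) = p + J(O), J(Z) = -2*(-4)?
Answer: 900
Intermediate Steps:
J(Z) = 8
z(O, p) = 8 + p (z(O, p) = p + 8 = 8 + p)
180*z(T(-4, 1), -3) = 180*(8 - 3) = 180*5 = 900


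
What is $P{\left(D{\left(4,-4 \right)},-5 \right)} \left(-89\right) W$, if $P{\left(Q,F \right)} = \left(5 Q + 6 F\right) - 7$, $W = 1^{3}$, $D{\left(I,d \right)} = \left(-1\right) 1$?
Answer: $3738$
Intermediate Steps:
$D{\left(I,d \right)} = -1$
$W = 1$
$P{\left(Q,F \right)} = -7 + 5 Q + 6 F$
$P{\left(D{\left(4,-4 \right)},-5 \right)} \left(-89\right) W = \left(-7 + 5 \left(-1\right) + 6 \left(-5\right)\right) \left(-89\right) 1 = \left(-7 - 5 - 30\right) \left(-89\right) 1 = \left(-42\right) \left(-89\right) 1 = 3738 \cdot 1 = 3738$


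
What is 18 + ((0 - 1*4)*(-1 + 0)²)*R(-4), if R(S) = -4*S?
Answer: -46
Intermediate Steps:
18 + ((0 - 1*4)*(-1 + 0)²)*R(-4) = 18 + ((0 - 1*4)*(-1 + 0)²)*(-4*(-4)) = 18 + ((0 - 4)*(-1)²)*16 = 18 - 4*1*16 = 18 - 4*16 = 18 - 64 = -46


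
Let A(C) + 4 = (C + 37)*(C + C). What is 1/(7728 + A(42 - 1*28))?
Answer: 1/9152 ≈ 0.00010927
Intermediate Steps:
A(C) = -4 + 2*C*(37 + C) (A(C) = -4 + (C + 37)*(C + C) = -4 + (37 + C)*(2*C) = -4 + 2*C*(37 + C))
1/(7728 + A(42 - 1*28)) = 1/(7728 + (-4 + 2*(42 - 1*28)² + 74*(42 - 1*28))) = 1/(7728 + (-4 + 2*(42 - 28)² + 74*(42 - 28))) = 1/(7728 + (-4 + 2*14² + 74*14)) = 1/(7728 + (-4 + 2*196 + 1036)) = 1/(7728 + (-4 + 392 + 1036)) = 1/(7728 + 1424) = 1/9152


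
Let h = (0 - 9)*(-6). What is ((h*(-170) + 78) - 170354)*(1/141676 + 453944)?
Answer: -2885337092585280/35419 ≈ -8.1463e+10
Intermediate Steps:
h = 54 (h = -9*(-6) = 54)
((h*(-170) + 78) - 170354)*(1/141676 + 453944) = ((54*(-170) + 78) - 170354)*(1/141676 + 453944) = ((-9180 + 78) - 170354)*(1/141676 + 453944) = (-9102 - 170354)*(64312970145/141676) = -179456*64312970145/141676 = -2885337092585280/35419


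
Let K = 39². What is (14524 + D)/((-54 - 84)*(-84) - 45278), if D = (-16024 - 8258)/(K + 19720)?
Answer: -154240001/357762163 ≈ -0.43112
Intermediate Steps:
K = 1521
D = -24282/21241 (D = (-16024 - 8258)/(1521 + 19720) = -24282/21241 ≈ -1.1432)
(14524 + D)/((-54 - 84)*(-84) - 45278) = (14524 - 24282/21241)/((-54 - 84)*(-84) - 45278) = 308480002/(21241*(-138*(-84) - 45278)) = 308480002/(21241*(11592 - 45278)) = (308480002/21241)/(-33686) = (308480002/21241)*(-1/33686) = -154240001/357762163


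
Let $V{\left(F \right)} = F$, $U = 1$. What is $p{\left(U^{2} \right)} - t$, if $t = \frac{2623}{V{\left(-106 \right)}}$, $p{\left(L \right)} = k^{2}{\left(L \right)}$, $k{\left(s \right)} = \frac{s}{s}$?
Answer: $\frac{2729}{106} \approx 25.745$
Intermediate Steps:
$k{\left(s \right)} = 1$
$p{\left(L \right)} = 1$ ($p{\left(L \right)} = 1^{2} = 1$)
$t = - \frac{2623}{106}$ ($t = \frac{2623}{-106} = 2623 \left(- \frac{1}{106}\right) = - \frac{2623}{106} \approx -24.745$)
$p{\left(U^{2} \right)} - t = 1 - - \frac{2623}{106} = 1 + \frac{2623}{106} = \frac{2729}{106}$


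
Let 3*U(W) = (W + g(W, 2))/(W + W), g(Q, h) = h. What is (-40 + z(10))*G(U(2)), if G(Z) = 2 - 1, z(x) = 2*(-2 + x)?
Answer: -24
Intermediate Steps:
z(x) = -4 + 2*x
U(W) = (2 + W)/(6*W) (U(W) = ((W + 2)/(W + W))/3 = ((2 + W)/((2*W)))/3 = ((2 + W)*(1/(2*W)))/3 = ((2 + W)/(2*W))/3 = (2 + W)/(6*W))
G(Z) = 1
(-40 + z(10))*G(U(2)) = (-40 + (-4 + 2*10))*1 = (-40 + (-4 + 20))*1 = (-40 + 16)*1 = -24*1 = -24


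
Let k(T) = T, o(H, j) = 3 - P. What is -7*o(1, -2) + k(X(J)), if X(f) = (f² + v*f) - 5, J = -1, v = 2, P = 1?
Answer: -20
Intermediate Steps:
o(H, j) = 2 (o(H, j) = 3 - 1*1 = 3 - 1 = 2)
X(f) = -5 + f² + 2*f (X(f) = (f² + 2*f) - 5 = -5 + f² + 2*f)
-7*o(1, -2) + k(X(J)) = -7*2 + (-5 + (-1)² + 2*(-1)) = -14 + (-5 + 1 - 2) = -14 - 6 = -20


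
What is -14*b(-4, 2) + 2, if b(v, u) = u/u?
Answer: -12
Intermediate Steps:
b(v, u) = 1
-14*b(-4, 2) + 2 = -14*1 + 2 = -14 + 2 = -12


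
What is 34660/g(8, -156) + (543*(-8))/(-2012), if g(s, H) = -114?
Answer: -8655088/28671 ≈ -301.88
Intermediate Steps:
34660/g(8, -156) + (543*(-8))/(-2012) = 34660/(-114) + (543*(-8))/(-2012) = 34660*(-1/114) - 4344*(-1/2012) = -17330/57 + 1086/503 = -8655088/28671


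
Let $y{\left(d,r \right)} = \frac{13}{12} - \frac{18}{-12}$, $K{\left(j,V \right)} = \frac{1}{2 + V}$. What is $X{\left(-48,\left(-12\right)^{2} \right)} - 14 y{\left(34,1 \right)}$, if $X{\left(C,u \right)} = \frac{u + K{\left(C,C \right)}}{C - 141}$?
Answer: $- \frac{160528}{4347} \approx -36.928$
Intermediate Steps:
$y{\left(d,r \right)} = \frac{31}{12}$ ($y{\left(d,r \right)} = 13 \cdot \frac{1}{12} - - \frac{3}{2} = \frac{13}{12} + \frac{3}{2} = \frac{31}{12}$)
$X{\left(C,u \right)} = \frac{u + \frac{1}{2 + C}}{-141 + C}$ ($X{\left(C,u \right)} = \frac{u + \frac{1}{2 + C}}{C - 141} = \frac{u + \frac{1}{2 + C}}{-141 + C}$)
$X{\left(-48,\left(-12\right)^{2} \right)} - 14 y{\left(34,1 \right)} = \frac{1 + \left(-12\right)^{2} \left(2 - 48\right)}{\left(-141 - 48\right) \left(2 - 48\right)} - 14 \cdot \frac{31}{12} = \frac{1 + 144 \left(-46\right)}{\left(-189\right) \left(-46\right)} - \frac{217}{6} = \left(- \frac{1}{189}\right) \left(- \frac{1}{46}\right) \left(1 - 6624\right) - \frac{217}{6} = \left(- \frac{1}{189}\right) \left(- \frac{1}{46}\right) \left(-6623\right) - \frac{217}{6} = - \frac{6623}{8694} - \frac{217}{6} = - \frac{160528}{4347}$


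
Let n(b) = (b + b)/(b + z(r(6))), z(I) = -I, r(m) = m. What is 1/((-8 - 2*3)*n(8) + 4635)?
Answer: 1/4523 ≈ 0.00022109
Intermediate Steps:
n(b) = 2*b/(-6 + b) (n(b) = (b + b)/(b - 1*6) = (2*b)/(b - 6) = (2*b)/(-6 + b) = 2*b/(-6 + b))
1/((-8 - 2*3)*n(8) + 4635) = 1/((-8 - 2*3)*(2*8/(-6 + 8)) + 4635) = 1/((-8 - 6)*(2*8/2) + 4635) = 1/(-28*8/2 + 4635) = 1/(-14*8 + 4635) = 1/(-112 + 4635) = 1/4523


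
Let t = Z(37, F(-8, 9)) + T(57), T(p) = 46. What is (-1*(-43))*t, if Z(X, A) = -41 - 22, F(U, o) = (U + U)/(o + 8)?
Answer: -731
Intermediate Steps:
F(U, o) = 2*U/(8 + o) (F(U, o) = (2*U)/(8 + o) = 2*U/(8 + o))
Z(X, A) = -63
t = -17 (t = -63 + 46 = -17)
(-1*(-43))*t = -1*(-43)*(-17) = 43*(-17) = -731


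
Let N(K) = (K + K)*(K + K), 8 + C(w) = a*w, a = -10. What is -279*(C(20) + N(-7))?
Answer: 3348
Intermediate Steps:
C(w) = -8 - 10*w
N(K) = 4*K² (N(K) = (2*K)*(2*K) = 4*K²)
-279*(C(20) + N(-7)) = -279*((-8 - 10*20) + 4*(-7)²) = -279*((-8 - 200) + 4*49) = -279*(-208 + 196) = -279*(-12) = 3348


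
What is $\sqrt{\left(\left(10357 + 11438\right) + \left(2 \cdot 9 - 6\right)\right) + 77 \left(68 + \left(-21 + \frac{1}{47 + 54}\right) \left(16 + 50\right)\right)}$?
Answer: $\frac{i \sqrt{812292197}}{101} \approx 282.19 i$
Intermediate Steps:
$\sqrt{\left(\left(10357 + 11438\right) + \left(2 \cdot 9 - 6\right)\right) + 77 \left(68 + \left(-21 + \frac{1}{47 + 54}\right) \left(16 + 50\right)\right)} = \sqrt{\left(21795 + \left(18 - 6\right)\right) + 77 \left(68 + \left(-21 + \frac{1}{101}\right) 66\right)} = \sqrt{\left(21795 + 12\right) + 77 \left(68 + \left(-21 + \frac{1}{101}\right) 66\right)} = \sqrt{21807 + 77 \left(68 - \frac{139920}{101}\right)} = \sqrt{21807 + 77 \left(- \frac{133052}{101}\right)} = \sqrt{21807 - \frac{10245004}{101}} = \sqrt{- \frac{8042497}{101}} = \frac{i \sqrt{812292197}}{101}$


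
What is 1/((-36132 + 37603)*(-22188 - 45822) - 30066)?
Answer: -1/100072776 ≈ -9.9927e-9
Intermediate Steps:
1/((-36132 + 37603)*(-22188 - 45822) - 30066) = 1/(1471*(-68010) - 30066) = 1/(-100042710 - 30066) = 1/(-100072776) = -1/100072776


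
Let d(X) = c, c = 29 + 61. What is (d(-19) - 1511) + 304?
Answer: -1117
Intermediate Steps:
c = 90
d(X) = 90
(d(-19) - 1511) + 304 = (90 - 1511) + 304 = -1421 + 304 = -1117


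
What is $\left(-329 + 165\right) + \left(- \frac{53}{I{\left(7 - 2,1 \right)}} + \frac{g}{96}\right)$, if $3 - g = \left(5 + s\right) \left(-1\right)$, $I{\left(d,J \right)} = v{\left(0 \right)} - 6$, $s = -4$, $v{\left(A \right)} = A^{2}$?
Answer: $- \frac{1241}{8} \approx -155.13$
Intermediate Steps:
$I{\left(d,J \right)} = -6$ ($I{\left(d,J \right)} = 0^{2} - 6 = 0 - 6 = -6$)
$g = 4$ ($g = 3 - \left(5 - 4\right) \left(-1\right) = 3 - 1 \left(-1\right) = 3 - -1 = 3 + 1 = 4$)
$\left(-329 + 165\right) + \left(- \frac{53}{I{\left(7 - 2,1 \right)}} + \frac{g}{96}\right) = \left(-329 + 165\right) + \left(- \frac{53}{-6} + \frac{4}{96}\right) = -164 + \left(\left(-53\right) \left(- \frac{1}{6}\right) + 4 \cdot \frac{1}{96}\right) = -164 + \left(\frac{53}{6} + \frac{1}{24}\right) = -164 + \frac{71}{8} = - \frac{1241}{8}$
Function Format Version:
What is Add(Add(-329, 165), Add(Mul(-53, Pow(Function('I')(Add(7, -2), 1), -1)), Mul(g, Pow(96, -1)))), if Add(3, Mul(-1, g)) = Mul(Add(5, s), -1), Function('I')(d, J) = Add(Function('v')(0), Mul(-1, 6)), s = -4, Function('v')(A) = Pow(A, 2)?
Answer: Rational(-1241, 8) ≈ -155.13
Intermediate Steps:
Function('I')(d, J) = -6 (Function('I')(d, J) = Add(Pow(0, 2), Mul(-1, 6)) = Add(0, -6) = -6)
g = 4 (g = Add(3, Mul(-1, Mul(Add(5, -4), -1))) = Add(3, Mul(-1, Mul(1, -1))) = Add(3, Mul(-1, -1)) = Add(3, 1) = 4)
Add(Add(-329, 165), Add(Mul(-53, Pow(Function('I')(Add(7, -2), 1), -1)), Mul(g, Pow(96, -1)))) = Add(Add(-329, 165), Add(Mul(-53, Pow(-6, -1)), Mul(4, Pow(96, -1)))) = Add(-164, Add(Mul(-53, Rational(-1, 6)), Mul(4, Rational(1, 96)))) = Add(-164, Add(Rational(53, 6), Rational(1, 24))) = Add(-164, Rational(71, 8)) = Rational(-1241, 8)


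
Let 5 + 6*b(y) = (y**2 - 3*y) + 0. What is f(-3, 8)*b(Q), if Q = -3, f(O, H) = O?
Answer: -13/2 ≈ -6.5000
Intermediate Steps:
b(y) = -5/6 - y/2 + y**2/6 (b(y) = -5/6 + ((y**2 - 3*y) + 0)/6 = -5/6 + (y**2 - 3*y)/6 = -5/6 + (-y/2 + y**2/6) = -5/6 - y/2 + y**2/6)
f(-3, 8)*b(Q) = -3*(-5/6 - 1/2*(-3) + (1/6)*(-3)**2) = -3*(-5/6 + 3/2 + (1/6)*9) = -3*(-5/6 + 3/2 + 3/2) = -3*13/6 = -13/2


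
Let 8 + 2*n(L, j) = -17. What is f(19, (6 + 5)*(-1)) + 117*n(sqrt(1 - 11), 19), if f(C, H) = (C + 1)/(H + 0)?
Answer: -32215/22 ≈ -1464.3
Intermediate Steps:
n(L, j) = -25/2 (n(L, j) = -4 + (1/2)*(-17) = -4 - 17/2 = -25/2)
f(C, H) = (1 + C)/H
f(19, (6 + 5)*(-1)) + 117*n(sqrt(1 - 11), 19) = (1 + 19)/(((6 + 5)*(-1))) + 117*(-25/2) = 20/(11*(-1)) - 2925/2 = 20/(-11) - 2925/2 = -1/11*20 - 2925/2 = -20/11 - 2925/2 = -32215/22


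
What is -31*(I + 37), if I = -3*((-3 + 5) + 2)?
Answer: -775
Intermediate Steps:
I = -12 (I = -3*(2 + 2) = -3*4 = -12)
-31*(I + 37) = -31*(-12 + 37) = -31*25 = -775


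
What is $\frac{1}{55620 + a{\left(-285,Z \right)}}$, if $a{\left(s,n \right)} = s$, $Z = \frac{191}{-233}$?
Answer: $\frac{1}{55335} \approx 1.8072 \cdot 10^{-5}$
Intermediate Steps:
$Z = - \frac{191}{233}$ ($Z = 191 \left(- \frac{1}{233}\right) = - \frac{191}{233} \approx -0.81974$)
$\frac{1}{55620 + a{\left(-285,Z \right)}} = \frac{1}{55620 - 285} = \frac{1}{55335}$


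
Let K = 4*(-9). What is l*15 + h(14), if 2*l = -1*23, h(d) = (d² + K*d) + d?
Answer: -933/2 ≈ -466.50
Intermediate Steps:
K = -36
h(d) = d² - 35*d (h(d) = (d² - 36*d) + d = d² - 35*d)
l = -23/2 (l = (-1*23)/2 = (½)*(-23) = -23/2 ≈ -11.500)
l*15 + h(14) = -23/2*15 + 14*(-35 + 14) = -345/2 + 14*(-21) = -345/2 - 294 = -933/2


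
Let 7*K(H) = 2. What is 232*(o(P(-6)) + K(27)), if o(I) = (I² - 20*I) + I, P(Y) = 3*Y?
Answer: 1082048/7 ≈ 1.5458e+5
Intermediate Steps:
K(H) = 2/7 (K(H) = (⅐)*2 = 2/7)
o(I) = I² - 19*I
232*(o(P(-6)) + K(27)) = 232*((3*(-6))*(-19 + 3*(-6)) + 2/7) = 232*(-18*(-19 - 18) + 2/7) = 232*(-18*(-37) + 2/7) = 232*(666 + 2/7) = 232*(4664/7) = 1082048/7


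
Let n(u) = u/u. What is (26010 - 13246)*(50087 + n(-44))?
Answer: 639323232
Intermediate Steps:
n(u) = 1
(26010 - 13246)*(50087 + n(-44)) = (26010 - 13246)*(50087 + 1) = 12764*50088 = 639323232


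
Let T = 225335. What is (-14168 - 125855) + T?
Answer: 85312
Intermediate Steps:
(-14168 - 125855) + T = (-14168 - 125855) + 225335 = -140023 + 225335 = 85312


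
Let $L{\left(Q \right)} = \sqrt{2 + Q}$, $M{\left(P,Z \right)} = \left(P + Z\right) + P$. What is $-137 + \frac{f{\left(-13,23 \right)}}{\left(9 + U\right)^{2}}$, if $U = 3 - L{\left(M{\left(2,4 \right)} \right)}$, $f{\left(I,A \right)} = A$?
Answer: $- \frac{1228215}{8978} + \frac{138 \sqrt{10}}{4489} \approx -136.71$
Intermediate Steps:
$M{\left(P,Z \right)} = Z + 2 P$
$U = 3 - \sqrt{10}$ ($U = 3 - \sqrt{2 + \left(4 + 2 \cdot 2\right)} = 3 - \sqrt{2 + \left(4 + 4\right)} = 3 - \sqrt{2 + 8} = 3 - \sqrt{10} \approx -0.16228$)
$-137 + \frac{f{\left(-13,23 \right)}}{\left(9 + U\right)^{2}} = -137 + \frac{23}{\left(9 + \left(3 - \sqrt{10}\right)\right)^{2}} = -137 + \frac{23}{\left(12 - \sqrt{10}\right)^{2}}$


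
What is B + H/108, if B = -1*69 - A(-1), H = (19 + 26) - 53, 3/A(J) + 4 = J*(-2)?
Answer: -3649/54 ≈ -67.574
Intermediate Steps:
A(J) = 3/(-4 - 2*J) (A(J) = 3/(-4 + J*(-2)) = 3/(-4 - 2*J))
H = -8 (H = 45 - 53 = -8)
B = -135/2 (B = -1*69 - (-3)/(4 + 2*(-1)) = -69 - (-3)/(4 - 2) = -69 - (-3)/2 = -69 - 1*(-3/2) = -69 + 3/2 = -135/2 ≈ -67.500)
B + H/108 = -135/2 - 8/108 = -135/2 - 8*1/108 = -135/2 - 2/27 = -3649/54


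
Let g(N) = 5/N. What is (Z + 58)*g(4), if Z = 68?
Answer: 315/2 ≈ 157.50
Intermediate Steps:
(Z + 58)*g(4) = (68 + 58)*(5/4) = 126*(5*(¼)) = 126*(5/4) = 315/2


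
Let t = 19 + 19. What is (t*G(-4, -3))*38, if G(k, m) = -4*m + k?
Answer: 11552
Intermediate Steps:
t = 38
G(k, m) = k - 4*m
(t*G(-4, -3))*38 = (38*(-4 - 4*(-3)))*38 = (38*(-4 + 12))*38 = (38*8)*38 = 304*38 = 11552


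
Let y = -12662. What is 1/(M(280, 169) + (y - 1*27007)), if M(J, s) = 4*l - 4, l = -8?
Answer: -1/39705 ≈ -2.5186e-5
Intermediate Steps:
M(J, s) = -36 (M(J, s) = 4*(-8) - 4 = -32 - 4 = -36)
1/(M(280, 169) + (y - 1*27007)) = 1/(-36 + (-12662 - 1*27007)) = 1/(-36 + (-12662 - 27007)) = 1/(-36 - 39669) = 1/(-39705) = -1/39705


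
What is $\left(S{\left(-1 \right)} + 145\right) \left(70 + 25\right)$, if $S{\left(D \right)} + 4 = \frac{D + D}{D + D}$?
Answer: $13490$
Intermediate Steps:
$S{\left(D \right)} = -3$ ($S{\left(D \right)} = -4 + \frac{D + D}{D + D} = -4 + \frac{2 D}{2 D} = -4 + 2 D \frac{1}{2 D} = -4 + 1 = -3$)
$\left(S{\left(-1 \right)} + 145\right) \left(70 + 25\right) = \left(-3 + 145\right) \left(70 + 25\right) = 142 \cdot 95 = 13490$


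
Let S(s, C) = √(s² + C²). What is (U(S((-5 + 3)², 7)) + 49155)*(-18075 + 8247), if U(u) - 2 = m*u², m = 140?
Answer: -572549796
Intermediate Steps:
S(s, C) = √(C² + s²)
U(u) = 2 + 140*u²
(U(S((-5 + 3)², 7)) + 49155)*(-18075 + 8247) = ((2 + 140*(√(7² + ((-5 + 3)²)²))²) + 49155)*(-18075 + 8247) = ((2 + 140*(√(49 + ((-2)²)²))²) + 49155)*(-9828) = ((2 + 140*(√(49 + 4²))²) + 49155)*(-9828) = ((2 + 140*(√(49 + 16))²) + 49155)*(-9828) = ((2 + 140*(√65)²) + 49155)*(-9828) = ((2 + 140*65) + 49155)*(-9828) = ((2 + 9100) + 49155)*(-9828) = (9102 + 49155)*(-9828) = 58257*(-9828) = -572549796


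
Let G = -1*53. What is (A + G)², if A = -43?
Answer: 9216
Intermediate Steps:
G = -53
(A + G)² = (-43 - 53)² = (-96)² = 9216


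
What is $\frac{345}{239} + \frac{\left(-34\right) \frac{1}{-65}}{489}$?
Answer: $\frac{10973951}{7596615} \approx 1.4446$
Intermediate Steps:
$\frac{345}{239} + \frac{\left(-34\right) \frac{1}{-65}}{489} = 345 \cdot \frac{1}{239} + \left(-34\right) \left(- \frac{1}{65}\right) \frac{1}{489} = \frac{345}{239} + \frac{34}{65} \cdot \frac{1}{489} = \frac{345}{239} + \frac{34}{31785} = \frac{10973951}{7596615}$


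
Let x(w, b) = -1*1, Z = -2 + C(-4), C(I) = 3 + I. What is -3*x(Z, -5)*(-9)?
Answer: -27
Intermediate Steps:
Z = -3 (Z = -2 + (3 - 4) = -2 - 1 = -3)
x(w, b) = -1
-3*x(Z, -5)*(-9) = -3*(-1)*(-9) = 3*(-9) = -27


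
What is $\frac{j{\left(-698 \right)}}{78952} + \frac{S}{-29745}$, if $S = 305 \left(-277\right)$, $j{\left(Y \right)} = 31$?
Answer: $\frac{1334236363}{469685448} \approx 2.8407$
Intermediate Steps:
$S = -84485$
$\frac{j{\left(-698 \right)}}{78952} + \frac{S}{-29745} = \frac{31}{78952} - \frac{84485}{-29745} = 31 \cdot \frac{1}{78952} - - \frac{16897}{5949} = \frac{31}{78952} + \frac{16897}{5949} = \frac{1334236363}{469685448}$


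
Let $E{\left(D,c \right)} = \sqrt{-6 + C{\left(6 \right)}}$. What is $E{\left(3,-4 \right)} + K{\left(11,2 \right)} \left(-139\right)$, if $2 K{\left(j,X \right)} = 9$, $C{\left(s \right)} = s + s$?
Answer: $- \frac{1251}{2} + \sqrt{6} \approx -623.05$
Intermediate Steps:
$C{\left(s \right)} = 2 s$
$K{\left(j,X \right)} = \frac{9}{2}$ ($K{\left(j,X \right)} = \frac{1}{2} \cdot 9 = \frac{9}{2}$)
$E{\left(D,c \right)} = \sqrt{6}$ ($E{\left(D,c \right)} = \sqrt{-6 + 2 \cdot 6} = \sqrt{-6 + 12} = \sqrt{6}$)
$E{\left(3,-4 \right)} + K{\left(11,2 \right)} \left(-139\right) = \sqrt{6} + \frac{9}{2} \left(-139\right) = \sqrt{6} - \frac{1251}{2} = - \frac{1251}{2} + \sqrt{6}$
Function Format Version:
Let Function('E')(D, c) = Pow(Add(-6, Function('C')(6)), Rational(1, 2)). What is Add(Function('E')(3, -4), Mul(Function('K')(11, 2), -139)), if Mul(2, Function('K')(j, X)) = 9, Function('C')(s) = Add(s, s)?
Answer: Add(Rational(-1251, 2), Pow(6, Rational(1, 2))) ≈ -623.05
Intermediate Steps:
Function('C')(s) = Mul(2, s)
Function('K')(j, X) = Rational(9, 2) (Function('K')(j, X) = Mul(Rational(1, 2), 9) = Rational(9, 2))
Function('E')(D, c) = Pow(6, Rational(1, 2)) (Function('E')(D, c) = Pow(Add(-6, Mul(2, 6)), Rational(1, 2)) = Pow(Add(-6, 12), Rational(1, 2)) = Pow(6, Rational(1, 2)))
Add(Function('E')(3, -4), Mul(Function('K')(11, 2), -139)) = Add(Pow(6, Rational(1, 2)), Mul(Rational(9, 2), -139)) = Add(Pow(6, Rational(1, 2)), Rational(-1251, 2)) = Add(Rational(-1251, 2), Pow(6, Rational(1, 2)))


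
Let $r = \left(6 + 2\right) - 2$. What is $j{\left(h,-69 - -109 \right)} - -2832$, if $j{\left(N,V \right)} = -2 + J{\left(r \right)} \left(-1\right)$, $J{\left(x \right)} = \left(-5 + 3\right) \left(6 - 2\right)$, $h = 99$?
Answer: $2838$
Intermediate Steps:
$r = 6$ ($r = 8 - 2 = 6$)
$J{\left(x \right)} = -8$ ($J{\left(x \right)} = \left(-2\right) 4 = -8$)
$j{\left(N,V \right)} = 6$ ($j{\left(N,V \right)} = -2 - -8 = -2 + 8 = 6$)
$j{\left(h,-69 - -109 \right)} - -2832 = 6 - -2832 = 6 + 2832 = 2838$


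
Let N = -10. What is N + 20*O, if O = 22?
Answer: 430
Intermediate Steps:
N + 20*O = -10 + 20*22 = -10 + 440 = 430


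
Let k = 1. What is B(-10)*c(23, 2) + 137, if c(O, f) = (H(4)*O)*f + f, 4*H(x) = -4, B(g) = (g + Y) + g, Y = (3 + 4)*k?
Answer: 709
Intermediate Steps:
Y = 7 (Y = (3 + 4)*1 = 7*1 = 7)
B(g) = 7 + 2*g (B(g) = (g + 7) + g = (7 + g) + g = 7 + 2*g)
H(x) = -1 (H(x) = (¼)*(-4) = -1)
c(O, f) = f - O*f (c(O, f) = (-O)*f + f = -O*f + f = f - O*f)
B(-10)*c(23, 2) + 137 = (7 + 2*(-10))*(2*(1 - 1*23)) + 137 = (7 - 20)*(2*(1 - 23)) + 137 = -26*(-22) + 137 = -13*(-44) + 137 = 572 + 137 = 709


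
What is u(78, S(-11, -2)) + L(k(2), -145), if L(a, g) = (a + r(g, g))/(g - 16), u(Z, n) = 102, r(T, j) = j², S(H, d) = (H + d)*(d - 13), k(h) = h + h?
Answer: -4607/161 ≈ -28.615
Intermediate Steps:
k(h) = 2*h
S(H, d) = (-13 + d)*(H + d) (S(H, d) = (H + d)*(-13 + d) = (-13 + d)*(H + d))
L(a, g) = (a + g²)/(-16 + g) (L(a, g) = (a + g²)/(g - 16) = (a + g²)/(-16 + g))
u(78, S(-11, -2)) + L(k(2), -145) = 102 + (2*2 + (-145)²)/(-16 - 145) = 102 + (4 + 21025)/(-161) = 102 - 1/161*21029 = 102 - 21029/161 = -4607/161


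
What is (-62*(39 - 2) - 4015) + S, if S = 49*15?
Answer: -5574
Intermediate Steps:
S = 735
(-62*(39 - 2) - 4015) + S = (-62*(39 - 2) - 4015) + 735 = (-62*37 - 4015) + 735 = (-2294 - 4015) + 735 = -6309 + 735 = -5574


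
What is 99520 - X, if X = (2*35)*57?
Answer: 95530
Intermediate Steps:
X = 3990 (X = 70*57 = 3990)
99520 - X = 99520 - 1*3990 = 99520 - 3990 = 95530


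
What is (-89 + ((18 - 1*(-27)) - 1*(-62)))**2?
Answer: 324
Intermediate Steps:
(-89 + ((18 - 1*(-27)) - 1*(-62)))**2 = (-89 + ((18 + 27) + 62))**2 = (-89 + (45 + 62))**2 = (-89 + 107)**2 = 18**2 = 324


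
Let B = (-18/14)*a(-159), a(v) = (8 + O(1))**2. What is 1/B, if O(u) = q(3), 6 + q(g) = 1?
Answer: -7/81 ≈ -0.086420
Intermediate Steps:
q(g) = -5 (q(g) = -6 + 1 = -5)
O(u) = -5
a(v) = 9 (a(v) = (8 - 5)**2 = 3**2 = 9)
B = -81/7 (B = -18/14*9 = -18*1/14*9 = -9/7*9 = -81/7 ≈ -11.571)
1/B = 1/(-81/7) = -7/81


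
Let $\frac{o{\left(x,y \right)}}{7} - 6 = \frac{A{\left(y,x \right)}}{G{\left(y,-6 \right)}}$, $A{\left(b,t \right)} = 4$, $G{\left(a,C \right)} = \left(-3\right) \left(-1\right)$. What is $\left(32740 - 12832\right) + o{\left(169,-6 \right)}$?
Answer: $\frac{59878}{3} \approx 19959.0$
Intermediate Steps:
$G{\left(a,C \right)} = 3$
$o{\left(x,y \right)} = \frac{154}{3}$ ($o{\left(x,y \right)} = 42 + 7 \cdot \frac{4}{3} = 42 + \frac{28}{3} = \frac{154}{3}$)
$\left(32740 - 12832\right) + o{\left(169,-6 \right)} = \left(32740 - 12832\right) + \frac{154}{3} = 19908 + \frac{154}{3} = \frac{59878}{3}$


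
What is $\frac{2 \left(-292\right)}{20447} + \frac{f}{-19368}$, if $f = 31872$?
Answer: $- \frac{27624904}{16500729} \approx -1.6742$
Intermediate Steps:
$\frac{2 \left(-292\right)}{20447} + \frac{f}{-19368} = \frac{2 \left(-292\right)}{20447} + \frac{31872}{-19368} = \left(-584\right) \frac{1}{20447} + 31872 \left(- \frac{1}{19368}\right) = - \frac{584}{20447} - \frac{1328}{807} = - \frac{27624904}{16500729}$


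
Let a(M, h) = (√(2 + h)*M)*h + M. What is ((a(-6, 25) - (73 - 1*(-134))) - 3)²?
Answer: 654156 + 194400*√3 ≈ 9.9087e+5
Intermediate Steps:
a(M, h) = M + M*h*√(2 + h) (a(M, h) = (M*√(2 + h))*h + M = M*h*√(2 + h) + M = M + M*h*√(2 + h))
((a(-6, 25) - (73 - 1*(-134))) - 3)² = ((-6*(1 + 25*√(2 + 25)) - (73 - 1*(-134))) - 3)² = ((-6*(1 + 25*√27) - (73 + 134)) - 3)² = ((-6*(1 + 25*(3*√3)) - 1*207) - 3)² = ((-6*(1 + 75*√3) - 207) - 3)² = (((-6 - 450*√3) - 207) - 3)² = ((-213 - 450*√3) - 3)² = (-216 - 450*√3)²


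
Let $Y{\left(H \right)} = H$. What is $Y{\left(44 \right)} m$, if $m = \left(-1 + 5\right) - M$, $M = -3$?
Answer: $308$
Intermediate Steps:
$m = 7$ ($m = \left(-1 + 5\right) - -3 = 4 + 3 = 7$)
$Y{\left(44 \right)} m = 44 \cdot 7 = 308$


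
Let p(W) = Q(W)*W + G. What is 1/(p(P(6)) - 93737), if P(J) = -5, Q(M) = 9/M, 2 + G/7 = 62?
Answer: -1/93308 ≈ -1.0717e-5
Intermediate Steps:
G = 420 (G = -14 + 7*62 = -14 + 434 = 420)
p(W) = 429 (p(W) = (9/W)*W + 420 = 9 + 420 = 429)
1/(p(P(6)) - 93737) = 1/(429 - 93737) = 1/(-93308) = -1/93308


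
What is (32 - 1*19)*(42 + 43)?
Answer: 1105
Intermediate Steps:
(32 - 1*19)*(42 + 43) = (32 - 19)*85 = 13*85 = 1105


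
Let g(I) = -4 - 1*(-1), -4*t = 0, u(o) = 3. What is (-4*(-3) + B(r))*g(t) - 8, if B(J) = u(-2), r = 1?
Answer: -53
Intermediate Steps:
t = 0 (t = -¼*0 = 0)
g(I) = -3 (g(I) = -4 + 1 = -3)
B(J) = 3
(-4*(-3) + B(r))*g(t) - 8 = (-4*(-3) + 3)*(-3) - 8 = (12 + 3)*(-3) - 8 = 15*(-3) - 8 = -45 - 8 = -53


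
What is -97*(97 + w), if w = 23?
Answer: -11640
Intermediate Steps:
-97*(97 + w) = -97*(97 + 23) = -97*120 = -11640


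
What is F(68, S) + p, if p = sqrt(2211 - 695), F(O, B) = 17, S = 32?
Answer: 17 + 2*sqrt(379) ≈ 55.936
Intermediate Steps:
p = 2*sqrt(379) (p = sqrt(1516) = 2*sqrt(379) ≈ 38.936)
F(68, S) + p = 17 + 2*sqrt(379)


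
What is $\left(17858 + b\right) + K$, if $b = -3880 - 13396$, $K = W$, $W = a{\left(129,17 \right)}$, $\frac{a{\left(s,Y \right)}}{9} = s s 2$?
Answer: $300120$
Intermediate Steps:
$a{\left(s,Y \right)} = 18 s^{2}$ ($a{\left(s,Y \right)} = 9 s s 2 = 9 s^{2} \cdot 2 = 9 \cdot 2 s^{2} = 18 s^{2}$)
$W = 299538$ ($W = 18 \cdot 129^{2} = 18 \cdot 16641 = 299538$)
$K = 299538$
$b = -17276$
$\left(17858 + b\right) + K = \left(17858 - 17276\right) + 299538 = 582 + 299538 = 300120$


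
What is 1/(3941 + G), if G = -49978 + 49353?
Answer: 1/3316 ≈ 0.00030157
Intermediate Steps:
G = -625
1/(3941 + G) = 1/(3941 - 625) = 1/3316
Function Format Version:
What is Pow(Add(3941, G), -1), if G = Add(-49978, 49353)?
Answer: Rational(1, 3316) ≈ 0.00030157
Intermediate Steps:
G = -625
Pow(Add(3941, G), -1) = Pow(Add(3941, -625), -1) = Pow(3316, -1) = Rational(1, 3316)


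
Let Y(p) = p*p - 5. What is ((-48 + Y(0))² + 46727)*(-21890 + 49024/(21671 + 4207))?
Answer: -4676366789376/4313 ≈ -1.0842e+9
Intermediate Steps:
Y(p) = -5 + p² (Y(p) = p² - 5 = -5 + p²)
((-48 + Y(0))² + 46727)*(-21890 + 49024/(21671 + 4207)) = ((-48 + (-5 + 0²))² + 46727)*(-21890 + 49024/(21671 + 4207)) = ((-48 + (-5 + 0))² + 46727)*(-21890 + 49024/25878) = ((-48 - 5)² + 46727)*(-21890 + 49024*(1/25878)) = ((-53)² + 46727)*(-21890 + 24512/12939) = (2809 + 46727)*(-283210198/12939) = 49536*(-283210198/12939) = -4676366789376/4313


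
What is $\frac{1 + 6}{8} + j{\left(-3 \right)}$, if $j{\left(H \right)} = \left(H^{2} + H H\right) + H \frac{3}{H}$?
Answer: $\frac{175}{8} \approx 21.875$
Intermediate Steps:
$j{\left(H \right)} = 3 + 2 H^{2}$ ($j{\left(H \right)} = \left(H^{2} + H^{2}\right) + 3 = 2 H^{2} + 3 = 3 + 2 H^{2}$)
$\frac{1 + 6}{8} + j{\left(-3 \right)} = \frac{1 + 6}{8} + \left(3 + 2 \left(-3\right)^{2}\right) = 7 \cdot \frac{1}{8} + \left(3 + 2 \cdot 9\right) = \frac{7}{8} + \left(3 + 18\right) = \frac{7}{8} + 21 = \frac{175}{8}$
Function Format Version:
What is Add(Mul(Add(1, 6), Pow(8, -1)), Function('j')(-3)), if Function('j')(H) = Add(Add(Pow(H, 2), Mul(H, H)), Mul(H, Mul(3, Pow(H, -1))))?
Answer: Rational(175, 8) ≈ 21.875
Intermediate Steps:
Function('j')(H) = Add(3, Mul(2, Pow(H, 2))) (Function('j')(H) = Add(Add(Pow(H, 2), Pow(H, 2)), 3) = Add(Mul(2, Pow(H, 2)), 3) = Add(3, Mul(2, Pow(H, 2))))
Add(Mul(Add(1, 6), Pow(8, -1)), Function('j')(-3)) = Add(Mul(Add(1, 6), Pow(8, -1)), Add(3, Mul(2, Pow(-3, 2)))) = Add(Mul(7, Rational(1, 8)), Add(3, Mul(2, 9))) = Add(Rational(7, 8), Add(3, 18)) = Add(Rational(7, 8), 21) = Rational(175, 8)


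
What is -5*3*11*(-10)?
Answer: 1650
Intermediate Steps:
-5*3*11*(-10) = -165*(-10) = -5*(-330) = 1650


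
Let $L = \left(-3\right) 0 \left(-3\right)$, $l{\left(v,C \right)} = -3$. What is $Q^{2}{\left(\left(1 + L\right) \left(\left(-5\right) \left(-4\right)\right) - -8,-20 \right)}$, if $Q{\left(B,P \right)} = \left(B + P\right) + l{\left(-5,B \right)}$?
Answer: $25$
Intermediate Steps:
$L = 0$ ($L = 0 \left(-3\right) = 0$)
$Q{\left(B,P \right)} = -3 + B + P$ ($Q{\left(B,P \right)} = \left(B + P\right) - 3 = -3 + B + P$)
$Q^{2}{\left(\left(1 + L\right) \left(\left(-5\right) \left(-4\right)\right) - -8,-20 \right)} = \left(-3 - \left(-8 - \left(1 + 0\right) \left(\left(-5\right) \left(-4\right)\right)\right) - 20\right)^{2} = \left(-3 + \left(1 \cdot 20 + 8\right) - 20\right)^{2} = \left(-3 + \left(20 + 8\right) - 20\right)^{2} = \left(-3 + 28 - 20\right)^{2} = 5^{2} = 25$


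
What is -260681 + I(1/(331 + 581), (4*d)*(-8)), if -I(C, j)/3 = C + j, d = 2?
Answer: -79188657/304 ≈ -2.6049e+5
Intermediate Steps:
I(C, j) = -3*C - 3*j (I(C, j) = -3*(C + j) = -3*C - 3*j)
-260681 + I(1/(331 + 581), (4*d)*(-8)) = -260681 + (-3/(331 + 581) - 3*4*2*(-8)) = -260681 + (-3/912 - 24*(-8)) = -260681 + (-3*1/912 - 3*(-64)) = -260681 + (-1/304 + 192) = -260681 + 58367/304 = -79188657/304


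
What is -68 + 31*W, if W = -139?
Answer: -4377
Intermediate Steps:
-68 + 31*W = -68 + 31*(-139) = -68 - 4309 = -4377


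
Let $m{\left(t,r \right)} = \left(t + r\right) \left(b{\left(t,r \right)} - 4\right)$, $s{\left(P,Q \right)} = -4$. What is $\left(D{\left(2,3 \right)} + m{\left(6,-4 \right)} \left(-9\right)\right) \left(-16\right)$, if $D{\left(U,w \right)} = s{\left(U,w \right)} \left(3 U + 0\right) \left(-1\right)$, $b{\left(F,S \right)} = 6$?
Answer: $192$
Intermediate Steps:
$m{\left(t,r \right)} = 2 r + 2 t$ ($m{\left(t,r \right)} = \left(t + r\right) \left(6 - 4\right) = \left(r + t\right) 2 = 2 r + 2 t$)
$D{\left(U,w \right)} = 12 U$ ($D{\left(U,w \right)} = - 4 \left(3 U + 0\right) \left(-1\right) = - 4 \cdot 3 U \left(-1\right) = - 12 U \left(-1\right) = 12 U$)
$\left(D{\left(2,3 \right)} + m{\left(6,-4 \right)} \left(-9\right)\right) \left(-16\right) = \left(12 \cdot 2 + \left(2 \left(-4\right) + 2 \cdot 6\right) \left(-9\right)\right) \left(-16\right) = \left(24 + \left(-8 + 12\right) \left(-9\right)\right) \left(-16\right) = \left(24 + 4 \left(-9\right)\right) \left(-16\right) = \left(24 - 36\right) \left(-16\right) = \left(-12\right) \left(-16\right) = 192$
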